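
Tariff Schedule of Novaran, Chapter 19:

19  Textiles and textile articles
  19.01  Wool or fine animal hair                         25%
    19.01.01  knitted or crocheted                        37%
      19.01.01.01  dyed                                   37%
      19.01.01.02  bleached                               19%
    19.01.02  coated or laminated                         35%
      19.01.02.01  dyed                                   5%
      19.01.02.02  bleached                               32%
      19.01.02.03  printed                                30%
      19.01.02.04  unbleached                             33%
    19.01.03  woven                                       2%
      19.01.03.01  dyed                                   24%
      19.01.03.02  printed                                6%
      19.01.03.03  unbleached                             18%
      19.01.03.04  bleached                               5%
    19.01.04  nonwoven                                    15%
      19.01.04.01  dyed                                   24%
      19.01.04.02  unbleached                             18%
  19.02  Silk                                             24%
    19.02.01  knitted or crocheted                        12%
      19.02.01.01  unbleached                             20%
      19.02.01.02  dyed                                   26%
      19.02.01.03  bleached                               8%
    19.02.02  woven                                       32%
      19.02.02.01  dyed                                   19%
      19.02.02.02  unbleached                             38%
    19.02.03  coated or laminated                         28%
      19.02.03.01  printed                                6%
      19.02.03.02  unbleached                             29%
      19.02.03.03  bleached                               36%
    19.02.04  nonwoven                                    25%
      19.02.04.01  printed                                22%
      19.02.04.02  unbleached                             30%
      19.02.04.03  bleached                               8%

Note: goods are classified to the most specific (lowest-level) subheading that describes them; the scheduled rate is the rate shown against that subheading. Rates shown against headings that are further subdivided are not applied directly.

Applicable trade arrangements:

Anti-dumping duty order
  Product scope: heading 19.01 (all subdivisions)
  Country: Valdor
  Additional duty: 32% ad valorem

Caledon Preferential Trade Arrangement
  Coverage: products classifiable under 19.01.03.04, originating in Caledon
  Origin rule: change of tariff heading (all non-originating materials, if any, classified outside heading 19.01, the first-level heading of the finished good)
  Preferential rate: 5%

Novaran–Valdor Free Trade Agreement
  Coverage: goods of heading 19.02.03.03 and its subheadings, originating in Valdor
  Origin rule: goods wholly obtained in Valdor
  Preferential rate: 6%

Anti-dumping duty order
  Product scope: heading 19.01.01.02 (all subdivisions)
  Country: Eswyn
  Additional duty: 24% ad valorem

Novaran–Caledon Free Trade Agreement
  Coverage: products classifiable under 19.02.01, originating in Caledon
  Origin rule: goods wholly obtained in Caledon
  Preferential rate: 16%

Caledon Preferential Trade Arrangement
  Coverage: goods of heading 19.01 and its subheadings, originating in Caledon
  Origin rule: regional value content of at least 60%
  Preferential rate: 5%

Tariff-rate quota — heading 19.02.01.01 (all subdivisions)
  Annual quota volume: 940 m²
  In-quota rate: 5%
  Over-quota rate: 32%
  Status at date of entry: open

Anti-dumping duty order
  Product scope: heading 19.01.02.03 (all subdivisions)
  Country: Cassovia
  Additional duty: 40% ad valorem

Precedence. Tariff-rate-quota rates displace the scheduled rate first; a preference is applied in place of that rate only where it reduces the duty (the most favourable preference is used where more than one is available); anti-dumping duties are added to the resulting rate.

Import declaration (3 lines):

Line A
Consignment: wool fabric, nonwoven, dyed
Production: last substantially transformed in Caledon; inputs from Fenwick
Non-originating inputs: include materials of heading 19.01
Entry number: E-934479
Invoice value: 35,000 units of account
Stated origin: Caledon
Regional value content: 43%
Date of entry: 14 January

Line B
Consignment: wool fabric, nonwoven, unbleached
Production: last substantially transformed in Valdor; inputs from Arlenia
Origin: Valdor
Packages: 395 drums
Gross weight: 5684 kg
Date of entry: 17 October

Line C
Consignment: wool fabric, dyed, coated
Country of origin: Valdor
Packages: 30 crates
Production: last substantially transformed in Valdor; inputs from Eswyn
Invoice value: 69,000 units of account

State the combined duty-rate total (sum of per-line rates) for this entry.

111%

Line A: wool → 19.01; nonwoven → 19.01.04; dyed → 19.01.04.01. Scheduled 24%. Caledon agreement on 19.01.03.04: 19.01.04.01 not covered; Caledon agreement on 19.02.01: 19.01.04.01 not covered; Caledon agreement on 19.01: RVC < 60%. → 24%.
Line B: wool → 19.01; nonwoven → 19.01.04; unbleached → 19.01.04.02. Scheduled 18%. Valdor agreement on 19.02.03.03: 19.01.04.02 not covered; anti-dumping (Valdor, 19.01): +32%; total 18% + 32% = 50%. → 50%.
Line C: wool → 19.01; coated → 19.01.02; dyed → 19.01.02.01. Scheduled 5%. Valdor agreement on 19.02.03.03: 19.01.02.01 not covered; anti-dumping (Valdor, 19.01): +32%; total 5% + 32% = 37%. → 37%.
Sum: 24% + 50% + 37% = 111%.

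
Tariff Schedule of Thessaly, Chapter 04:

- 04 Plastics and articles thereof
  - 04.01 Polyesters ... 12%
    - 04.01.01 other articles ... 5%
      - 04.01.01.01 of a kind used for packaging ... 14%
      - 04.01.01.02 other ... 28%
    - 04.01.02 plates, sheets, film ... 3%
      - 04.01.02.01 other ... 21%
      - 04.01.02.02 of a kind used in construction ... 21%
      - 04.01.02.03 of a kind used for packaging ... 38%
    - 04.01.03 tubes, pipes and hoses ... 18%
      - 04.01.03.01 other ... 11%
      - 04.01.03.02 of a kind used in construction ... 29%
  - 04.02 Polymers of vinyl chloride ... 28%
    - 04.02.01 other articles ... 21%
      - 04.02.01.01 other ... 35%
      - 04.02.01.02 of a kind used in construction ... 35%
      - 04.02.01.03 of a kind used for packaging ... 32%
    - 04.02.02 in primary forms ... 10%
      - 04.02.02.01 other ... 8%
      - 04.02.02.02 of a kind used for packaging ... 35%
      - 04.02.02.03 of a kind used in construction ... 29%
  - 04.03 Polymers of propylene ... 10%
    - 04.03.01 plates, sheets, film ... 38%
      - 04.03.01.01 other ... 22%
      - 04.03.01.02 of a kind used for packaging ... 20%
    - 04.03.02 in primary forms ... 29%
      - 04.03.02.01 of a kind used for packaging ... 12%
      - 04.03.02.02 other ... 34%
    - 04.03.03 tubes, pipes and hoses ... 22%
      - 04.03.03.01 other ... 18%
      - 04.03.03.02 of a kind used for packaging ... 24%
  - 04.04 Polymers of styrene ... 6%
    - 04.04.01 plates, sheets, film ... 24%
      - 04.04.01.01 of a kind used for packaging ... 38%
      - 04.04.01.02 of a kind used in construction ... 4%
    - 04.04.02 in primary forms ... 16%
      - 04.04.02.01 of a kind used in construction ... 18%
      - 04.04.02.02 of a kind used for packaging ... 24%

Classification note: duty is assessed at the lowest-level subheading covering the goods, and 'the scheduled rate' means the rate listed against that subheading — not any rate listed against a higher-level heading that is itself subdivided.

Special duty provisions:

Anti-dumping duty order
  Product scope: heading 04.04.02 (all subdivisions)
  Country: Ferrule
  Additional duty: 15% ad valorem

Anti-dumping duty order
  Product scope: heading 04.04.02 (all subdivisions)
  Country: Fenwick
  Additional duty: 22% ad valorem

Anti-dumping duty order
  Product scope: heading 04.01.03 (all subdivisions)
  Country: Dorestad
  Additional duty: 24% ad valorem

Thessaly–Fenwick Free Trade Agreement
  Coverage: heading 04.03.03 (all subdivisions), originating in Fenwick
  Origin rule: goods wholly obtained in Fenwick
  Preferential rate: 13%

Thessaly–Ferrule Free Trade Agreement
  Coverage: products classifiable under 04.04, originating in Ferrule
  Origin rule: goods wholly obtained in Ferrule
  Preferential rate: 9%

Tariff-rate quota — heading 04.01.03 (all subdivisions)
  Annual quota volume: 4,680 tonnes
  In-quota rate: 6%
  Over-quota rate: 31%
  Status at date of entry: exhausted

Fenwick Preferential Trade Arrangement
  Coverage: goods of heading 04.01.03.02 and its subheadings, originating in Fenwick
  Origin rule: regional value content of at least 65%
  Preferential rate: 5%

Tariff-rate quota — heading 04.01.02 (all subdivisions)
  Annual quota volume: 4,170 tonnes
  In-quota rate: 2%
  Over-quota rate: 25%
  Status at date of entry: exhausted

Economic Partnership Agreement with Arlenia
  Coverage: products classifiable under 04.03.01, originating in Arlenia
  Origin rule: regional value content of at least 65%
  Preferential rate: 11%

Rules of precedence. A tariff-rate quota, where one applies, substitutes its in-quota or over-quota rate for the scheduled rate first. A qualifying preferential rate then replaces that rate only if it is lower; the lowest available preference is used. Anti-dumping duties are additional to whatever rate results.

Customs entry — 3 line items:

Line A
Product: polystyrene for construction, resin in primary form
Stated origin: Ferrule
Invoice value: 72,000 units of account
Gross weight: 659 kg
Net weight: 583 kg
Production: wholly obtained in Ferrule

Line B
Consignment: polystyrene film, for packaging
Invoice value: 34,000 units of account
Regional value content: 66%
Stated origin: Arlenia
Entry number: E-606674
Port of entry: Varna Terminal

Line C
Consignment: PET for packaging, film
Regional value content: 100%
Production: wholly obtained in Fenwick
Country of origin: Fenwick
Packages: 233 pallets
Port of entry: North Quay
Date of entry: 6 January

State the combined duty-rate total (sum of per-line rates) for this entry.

Line A: polystyrene → 04.04; resin in primary form → 04.04.02; for construction → 04.04.02.01. Scheduled 18%. Ferrule agreement on 04.04: wholly obtained → 9% available; preferential 9%; anti-dumping (Ferrule, 04.04.02): +15%; total 9% + 15% = 24%. → 24%.
Line B: polystyrene → 04.04; film → 04.04.01; for packaging → 04.04.01.01. Scheduled 38%. Arlenia agreement on 04.03.01: 04.04.01.01 not covered. → 38%.
Line C: PET → 04.01; film → 04.01.02; for packaging → 04.01.02.03. Scheduled 38%. quota on 04.01.02 exhausted → over-quota 25%; Fenwick agreement on 04.03.03: 04.01.02.03 not covered; Fenwick agreement on 04.01.03.02: 04.01.02.03 not covered. → 25%.
Sum: 24% + 38% + 25% = 87%.

87%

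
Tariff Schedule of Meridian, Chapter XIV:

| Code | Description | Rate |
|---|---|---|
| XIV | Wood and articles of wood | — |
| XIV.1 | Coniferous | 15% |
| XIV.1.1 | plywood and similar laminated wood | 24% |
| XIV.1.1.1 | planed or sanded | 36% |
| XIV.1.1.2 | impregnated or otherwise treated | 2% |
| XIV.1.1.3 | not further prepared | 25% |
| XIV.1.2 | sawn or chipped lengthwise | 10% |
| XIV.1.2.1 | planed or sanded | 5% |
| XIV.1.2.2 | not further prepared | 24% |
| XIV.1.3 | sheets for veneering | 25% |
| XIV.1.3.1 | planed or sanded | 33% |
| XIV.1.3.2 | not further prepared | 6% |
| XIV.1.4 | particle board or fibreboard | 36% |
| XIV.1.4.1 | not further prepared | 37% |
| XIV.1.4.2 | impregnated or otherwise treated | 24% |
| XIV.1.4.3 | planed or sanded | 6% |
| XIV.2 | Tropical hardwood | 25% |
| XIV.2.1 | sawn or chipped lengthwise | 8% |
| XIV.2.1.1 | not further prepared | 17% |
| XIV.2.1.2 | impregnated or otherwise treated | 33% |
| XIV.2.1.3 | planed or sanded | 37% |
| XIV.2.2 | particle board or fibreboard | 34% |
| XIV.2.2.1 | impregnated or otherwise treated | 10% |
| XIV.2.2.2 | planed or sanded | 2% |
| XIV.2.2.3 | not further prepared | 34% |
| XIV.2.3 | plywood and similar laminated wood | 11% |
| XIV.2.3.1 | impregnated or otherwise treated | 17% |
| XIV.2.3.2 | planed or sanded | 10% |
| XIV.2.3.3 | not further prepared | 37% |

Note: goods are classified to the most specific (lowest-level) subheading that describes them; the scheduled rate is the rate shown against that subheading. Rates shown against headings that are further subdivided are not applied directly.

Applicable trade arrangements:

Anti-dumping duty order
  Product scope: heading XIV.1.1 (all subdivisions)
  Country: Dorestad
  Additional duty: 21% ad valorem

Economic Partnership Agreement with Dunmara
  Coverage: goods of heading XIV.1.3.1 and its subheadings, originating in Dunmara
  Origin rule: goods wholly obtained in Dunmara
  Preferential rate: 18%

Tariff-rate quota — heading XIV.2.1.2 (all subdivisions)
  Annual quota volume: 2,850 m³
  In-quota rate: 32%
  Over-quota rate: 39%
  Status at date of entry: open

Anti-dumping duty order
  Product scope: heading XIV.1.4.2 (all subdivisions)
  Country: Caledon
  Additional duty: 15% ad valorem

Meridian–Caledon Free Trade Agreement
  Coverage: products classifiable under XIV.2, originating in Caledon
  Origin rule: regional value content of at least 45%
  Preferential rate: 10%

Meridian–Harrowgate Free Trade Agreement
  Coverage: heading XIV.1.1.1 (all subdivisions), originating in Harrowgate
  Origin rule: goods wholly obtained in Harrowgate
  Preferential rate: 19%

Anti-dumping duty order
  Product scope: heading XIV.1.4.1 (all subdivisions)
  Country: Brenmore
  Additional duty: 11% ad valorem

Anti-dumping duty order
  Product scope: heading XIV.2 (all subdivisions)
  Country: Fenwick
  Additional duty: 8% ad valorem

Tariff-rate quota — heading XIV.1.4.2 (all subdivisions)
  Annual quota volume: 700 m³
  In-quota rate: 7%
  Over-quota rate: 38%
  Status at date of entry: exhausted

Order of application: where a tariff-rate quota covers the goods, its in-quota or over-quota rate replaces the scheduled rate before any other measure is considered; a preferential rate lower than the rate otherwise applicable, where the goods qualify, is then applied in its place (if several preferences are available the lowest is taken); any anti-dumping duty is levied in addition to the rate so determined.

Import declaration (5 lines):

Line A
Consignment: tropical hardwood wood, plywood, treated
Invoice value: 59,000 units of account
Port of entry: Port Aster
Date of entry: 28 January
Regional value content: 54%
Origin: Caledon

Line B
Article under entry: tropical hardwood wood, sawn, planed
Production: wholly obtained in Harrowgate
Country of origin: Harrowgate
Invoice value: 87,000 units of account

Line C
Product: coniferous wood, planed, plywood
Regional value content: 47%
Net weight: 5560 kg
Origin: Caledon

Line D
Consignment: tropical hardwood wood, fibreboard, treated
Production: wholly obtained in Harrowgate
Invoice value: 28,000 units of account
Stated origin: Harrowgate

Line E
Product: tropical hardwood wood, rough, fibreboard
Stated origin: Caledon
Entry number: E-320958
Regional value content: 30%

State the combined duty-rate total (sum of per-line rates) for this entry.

127%

Line A: tropical hardwood → XIV.2; plywood → XIV.2.3; treated → XIV.2.3.1. Scheduled 17%. Caledon agreement on XIV.2: RVC ≥ 45% → 10% available; preferential 10%. → 10%.
Line B: tropical hardwood → XIV.2; sawn → XIV.2.1; planed → XIV.2.1.3. Scheduled 37%. Harrowgate agreement on XIV.1.1.1: XIV.2.1.3 not covered. → 37%.
Line C: coniferous → XIV.1; plywood → XIV.1.1; planed → XIV.1.1.1. Scheduled 36%. Caledon agreement on XIV.2: XIV.1.1.1 not covered. → 36%.
Line D: tropical hardwood → XIV.2; fibreboard → XIV.2.2; treated → XIV.2.2.1. Scheduled 10%. Harrowgate agreement on XIV.1.1.1: XIV.2.2.1 not covered. → 10%.
Line E: tropical hardwood → XIV.2; fibreboard → XIV.2.2; rough → XIV.2.2.3. Scheduled 34%. Caledon agreement on XIV.2: RVC < 45%. → 34%.
Sum: 10% + 37% + 36% + 10% + 34% = 127%.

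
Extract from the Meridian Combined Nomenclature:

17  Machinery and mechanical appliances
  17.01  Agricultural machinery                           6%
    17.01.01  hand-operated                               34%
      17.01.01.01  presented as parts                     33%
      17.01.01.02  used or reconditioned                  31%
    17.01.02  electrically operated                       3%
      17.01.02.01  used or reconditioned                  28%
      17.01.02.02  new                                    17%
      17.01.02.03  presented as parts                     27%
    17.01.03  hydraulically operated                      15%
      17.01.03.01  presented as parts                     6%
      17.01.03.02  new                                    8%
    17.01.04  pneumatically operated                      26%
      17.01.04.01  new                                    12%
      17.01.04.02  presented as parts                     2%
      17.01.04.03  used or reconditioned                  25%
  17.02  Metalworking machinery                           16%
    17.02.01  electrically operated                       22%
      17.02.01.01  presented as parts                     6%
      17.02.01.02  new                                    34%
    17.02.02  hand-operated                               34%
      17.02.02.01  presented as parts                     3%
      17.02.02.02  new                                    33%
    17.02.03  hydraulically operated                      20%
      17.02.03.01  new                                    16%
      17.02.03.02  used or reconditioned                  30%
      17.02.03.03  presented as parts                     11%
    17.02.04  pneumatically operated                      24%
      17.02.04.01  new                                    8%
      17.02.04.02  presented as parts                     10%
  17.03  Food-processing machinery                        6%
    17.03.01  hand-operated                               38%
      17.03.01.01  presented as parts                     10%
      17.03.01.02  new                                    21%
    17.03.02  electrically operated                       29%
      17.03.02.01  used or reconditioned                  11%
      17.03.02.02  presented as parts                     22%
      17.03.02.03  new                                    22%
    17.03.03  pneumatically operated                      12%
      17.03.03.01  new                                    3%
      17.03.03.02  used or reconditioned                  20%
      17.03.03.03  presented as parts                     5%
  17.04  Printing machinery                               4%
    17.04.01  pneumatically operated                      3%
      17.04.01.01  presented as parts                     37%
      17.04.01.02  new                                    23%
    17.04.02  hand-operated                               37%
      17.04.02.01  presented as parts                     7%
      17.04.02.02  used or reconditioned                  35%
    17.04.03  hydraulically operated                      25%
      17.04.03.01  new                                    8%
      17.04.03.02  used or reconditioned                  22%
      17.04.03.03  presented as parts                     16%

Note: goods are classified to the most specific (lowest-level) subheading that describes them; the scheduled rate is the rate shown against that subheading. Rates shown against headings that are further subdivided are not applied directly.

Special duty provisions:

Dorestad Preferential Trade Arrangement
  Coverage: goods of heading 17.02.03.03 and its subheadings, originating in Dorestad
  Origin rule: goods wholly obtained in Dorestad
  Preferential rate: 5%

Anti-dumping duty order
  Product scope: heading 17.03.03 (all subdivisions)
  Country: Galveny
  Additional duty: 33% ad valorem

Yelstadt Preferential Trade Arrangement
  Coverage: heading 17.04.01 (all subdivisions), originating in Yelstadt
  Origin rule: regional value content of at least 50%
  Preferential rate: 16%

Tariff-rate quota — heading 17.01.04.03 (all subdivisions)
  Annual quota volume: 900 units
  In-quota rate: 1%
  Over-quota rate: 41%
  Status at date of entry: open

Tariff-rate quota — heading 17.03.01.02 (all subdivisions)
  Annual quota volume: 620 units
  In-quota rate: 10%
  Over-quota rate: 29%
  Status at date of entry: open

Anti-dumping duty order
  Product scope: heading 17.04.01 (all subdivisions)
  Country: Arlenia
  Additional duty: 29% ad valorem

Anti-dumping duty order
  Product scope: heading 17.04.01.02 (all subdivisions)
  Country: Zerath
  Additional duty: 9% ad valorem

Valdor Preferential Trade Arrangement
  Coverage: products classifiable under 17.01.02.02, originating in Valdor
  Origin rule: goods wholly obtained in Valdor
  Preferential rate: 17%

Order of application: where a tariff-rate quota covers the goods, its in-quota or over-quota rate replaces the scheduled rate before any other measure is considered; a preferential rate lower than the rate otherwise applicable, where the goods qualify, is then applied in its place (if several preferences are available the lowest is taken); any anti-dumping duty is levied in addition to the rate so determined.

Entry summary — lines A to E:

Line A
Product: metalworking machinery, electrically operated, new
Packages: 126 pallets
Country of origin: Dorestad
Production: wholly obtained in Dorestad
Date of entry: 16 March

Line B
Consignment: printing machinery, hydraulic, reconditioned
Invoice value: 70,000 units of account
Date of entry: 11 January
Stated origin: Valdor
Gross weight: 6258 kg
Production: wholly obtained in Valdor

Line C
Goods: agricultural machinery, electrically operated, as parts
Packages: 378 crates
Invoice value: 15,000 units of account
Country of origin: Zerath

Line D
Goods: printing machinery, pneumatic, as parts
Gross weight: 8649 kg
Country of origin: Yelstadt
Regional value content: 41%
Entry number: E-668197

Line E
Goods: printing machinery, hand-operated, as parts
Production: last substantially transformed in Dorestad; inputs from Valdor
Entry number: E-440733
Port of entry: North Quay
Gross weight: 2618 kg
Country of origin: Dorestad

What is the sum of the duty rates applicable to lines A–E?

Line A: metalworking → 17.02; electrically operated → 17.02.01; new → 17.02.01.02. Scheduled 34%. Dorestad agreement on 17.02.03.03: 17.02.01.02 not covered. → 34%.
Line B: printing → 17.04; hydraulic → 17.04.03; reconditioned → 17.04.03.02. Scheduled 22%. Valdor agreement on 17.01.02.02: 17.04.03.02 not covered. → 22%.
Line C: agricultural → 17.01; electrically operated → 17.01.02; as parts → 17.01.02.03. Scheduled 27%. No special measure applies. → 27%.
Line D: printing → 17.04; pneumatic → 17.04.01; as parts → 17.04.01.01. Scheduled 37%. Yelstadt agreement on 17.04.01: RVC < 50%. → 37%.
Line E: printing → 17.04; hand-operated → 17.04.02; as parts → 17.04.02.01. Scheduled 7%. Dorestad agreement on 17.02.03.03: 17.04.02.01 not covered. → 7%.
Sum: 34% + 22% + 27% + 37% + 7% = 127%.

127%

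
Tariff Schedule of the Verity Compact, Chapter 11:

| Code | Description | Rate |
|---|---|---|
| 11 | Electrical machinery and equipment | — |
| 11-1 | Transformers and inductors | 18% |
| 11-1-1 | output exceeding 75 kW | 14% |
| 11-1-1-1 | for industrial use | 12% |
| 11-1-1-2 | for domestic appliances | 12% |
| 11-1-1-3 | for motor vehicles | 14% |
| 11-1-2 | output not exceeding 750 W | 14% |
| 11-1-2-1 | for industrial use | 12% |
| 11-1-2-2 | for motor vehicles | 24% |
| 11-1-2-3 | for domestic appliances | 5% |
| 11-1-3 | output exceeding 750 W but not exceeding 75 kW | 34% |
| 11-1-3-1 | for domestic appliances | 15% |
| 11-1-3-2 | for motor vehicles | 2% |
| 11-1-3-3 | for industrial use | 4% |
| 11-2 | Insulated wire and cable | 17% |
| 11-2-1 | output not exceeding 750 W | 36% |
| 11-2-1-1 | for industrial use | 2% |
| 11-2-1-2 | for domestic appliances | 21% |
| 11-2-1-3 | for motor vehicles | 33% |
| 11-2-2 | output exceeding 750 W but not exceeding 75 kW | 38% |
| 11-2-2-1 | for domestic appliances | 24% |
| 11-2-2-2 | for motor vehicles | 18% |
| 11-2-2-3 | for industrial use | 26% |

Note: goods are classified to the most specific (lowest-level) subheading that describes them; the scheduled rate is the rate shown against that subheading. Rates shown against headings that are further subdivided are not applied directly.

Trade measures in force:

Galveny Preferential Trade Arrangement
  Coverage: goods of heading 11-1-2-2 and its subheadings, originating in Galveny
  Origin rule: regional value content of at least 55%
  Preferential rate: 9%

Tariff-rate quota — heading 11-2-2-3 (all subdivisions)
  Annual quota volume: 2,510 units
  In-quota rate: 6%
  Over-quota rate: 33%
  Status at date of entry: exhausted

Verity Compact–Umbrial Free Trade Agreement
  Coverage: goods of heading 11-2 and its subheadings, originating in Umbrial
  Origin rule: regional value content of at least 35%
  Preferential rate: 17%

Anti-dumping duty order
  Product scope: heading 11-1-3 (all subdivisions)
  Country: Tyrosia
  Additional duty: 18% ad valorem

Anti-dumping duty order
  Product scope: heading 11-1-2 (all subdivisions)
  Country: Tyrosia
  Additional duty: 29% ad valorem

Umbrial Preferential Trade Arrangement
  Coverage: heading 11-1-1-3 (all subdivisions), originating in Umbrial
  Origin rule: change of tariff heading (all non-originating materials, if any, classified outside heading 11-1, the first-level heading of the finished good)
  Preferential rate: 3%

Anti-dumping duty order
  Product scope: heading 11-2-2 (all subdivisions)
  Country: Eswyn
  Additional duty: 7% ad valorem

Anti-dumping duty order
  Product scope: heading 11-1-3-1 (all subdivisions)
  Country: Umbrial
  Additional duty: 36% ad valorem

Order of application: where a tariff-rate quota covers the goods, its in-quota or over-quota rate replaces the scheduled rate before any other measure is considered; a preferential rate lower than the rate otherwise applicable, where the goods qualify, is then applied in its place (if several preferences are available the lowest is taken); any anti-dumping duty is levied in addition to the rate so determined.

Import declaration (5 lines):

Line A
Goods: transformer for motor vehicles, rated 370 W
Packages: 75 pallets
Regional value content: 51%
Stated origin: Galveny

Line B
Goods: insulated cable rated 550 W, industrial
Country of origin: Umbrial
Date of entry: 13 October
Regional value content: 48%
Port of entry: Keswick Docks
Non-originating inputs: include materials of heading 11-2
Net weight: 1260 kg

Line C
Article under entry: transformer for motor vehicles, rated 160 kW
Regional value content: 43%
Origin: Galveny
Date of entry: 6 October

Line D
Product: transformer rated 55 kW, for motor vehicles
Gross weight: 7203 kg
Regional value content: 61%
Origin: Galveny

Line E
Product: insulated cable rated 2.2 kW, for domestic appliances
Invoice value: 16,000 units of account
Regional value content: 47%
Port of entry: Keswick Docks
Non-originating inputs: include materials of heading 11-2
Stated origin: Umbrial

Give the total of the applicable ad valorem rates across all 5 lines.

59%

Line A: transformer → 11-1; rated 370 W → 11-1-2; for motor vehicles → 11-1-2-2. Scheduled 24%. Galveny agreement on 11-1-2-2: RVC < 55%. → 24%.
Line B: insulated cable → 11-2; rated 550 W → 11-2-1; industrial → 11-2-1-1. Scheduled 2%. Umbrial agreement on 11-2: RVC ≥ 35% → 17% available; Umbrial agreement on 11-1-1-3: 11-2-1-1 not covered; preference 17% not lower than 2% → no reduction. → 2%.
Line C: transformer → 11-1; rated 160 kW → 11-1-1; for motor vehicles → 11-1-1-3. Scheduled 14%. Galveny agreement on 11-1-2-2: 11-1-1-3 not covered. → 14%.
Line D: transformer → 11-1; rated 55 kW → 11-1-3; for motor vehicles → 11-1-3-2. Scheduled 2%. Galveny agreement on 11-1-2-2: 11-1-3-2 not covered. → 2%.
Line E: insulated cable → 11-2; rated 2.2 kW → 11-2-2; for domestic appliances → 11-2-2-1. Scheduled 24%. Umbrial agreement on 11-2: RVC ≥ 35% → 17% available; Umbrial agreement on 11-1-1-3: 11-2-2-1 not covered; preferential 17%. → 17%.
Sum: 24% + 2% + 14% + 2% + 17% = 59%.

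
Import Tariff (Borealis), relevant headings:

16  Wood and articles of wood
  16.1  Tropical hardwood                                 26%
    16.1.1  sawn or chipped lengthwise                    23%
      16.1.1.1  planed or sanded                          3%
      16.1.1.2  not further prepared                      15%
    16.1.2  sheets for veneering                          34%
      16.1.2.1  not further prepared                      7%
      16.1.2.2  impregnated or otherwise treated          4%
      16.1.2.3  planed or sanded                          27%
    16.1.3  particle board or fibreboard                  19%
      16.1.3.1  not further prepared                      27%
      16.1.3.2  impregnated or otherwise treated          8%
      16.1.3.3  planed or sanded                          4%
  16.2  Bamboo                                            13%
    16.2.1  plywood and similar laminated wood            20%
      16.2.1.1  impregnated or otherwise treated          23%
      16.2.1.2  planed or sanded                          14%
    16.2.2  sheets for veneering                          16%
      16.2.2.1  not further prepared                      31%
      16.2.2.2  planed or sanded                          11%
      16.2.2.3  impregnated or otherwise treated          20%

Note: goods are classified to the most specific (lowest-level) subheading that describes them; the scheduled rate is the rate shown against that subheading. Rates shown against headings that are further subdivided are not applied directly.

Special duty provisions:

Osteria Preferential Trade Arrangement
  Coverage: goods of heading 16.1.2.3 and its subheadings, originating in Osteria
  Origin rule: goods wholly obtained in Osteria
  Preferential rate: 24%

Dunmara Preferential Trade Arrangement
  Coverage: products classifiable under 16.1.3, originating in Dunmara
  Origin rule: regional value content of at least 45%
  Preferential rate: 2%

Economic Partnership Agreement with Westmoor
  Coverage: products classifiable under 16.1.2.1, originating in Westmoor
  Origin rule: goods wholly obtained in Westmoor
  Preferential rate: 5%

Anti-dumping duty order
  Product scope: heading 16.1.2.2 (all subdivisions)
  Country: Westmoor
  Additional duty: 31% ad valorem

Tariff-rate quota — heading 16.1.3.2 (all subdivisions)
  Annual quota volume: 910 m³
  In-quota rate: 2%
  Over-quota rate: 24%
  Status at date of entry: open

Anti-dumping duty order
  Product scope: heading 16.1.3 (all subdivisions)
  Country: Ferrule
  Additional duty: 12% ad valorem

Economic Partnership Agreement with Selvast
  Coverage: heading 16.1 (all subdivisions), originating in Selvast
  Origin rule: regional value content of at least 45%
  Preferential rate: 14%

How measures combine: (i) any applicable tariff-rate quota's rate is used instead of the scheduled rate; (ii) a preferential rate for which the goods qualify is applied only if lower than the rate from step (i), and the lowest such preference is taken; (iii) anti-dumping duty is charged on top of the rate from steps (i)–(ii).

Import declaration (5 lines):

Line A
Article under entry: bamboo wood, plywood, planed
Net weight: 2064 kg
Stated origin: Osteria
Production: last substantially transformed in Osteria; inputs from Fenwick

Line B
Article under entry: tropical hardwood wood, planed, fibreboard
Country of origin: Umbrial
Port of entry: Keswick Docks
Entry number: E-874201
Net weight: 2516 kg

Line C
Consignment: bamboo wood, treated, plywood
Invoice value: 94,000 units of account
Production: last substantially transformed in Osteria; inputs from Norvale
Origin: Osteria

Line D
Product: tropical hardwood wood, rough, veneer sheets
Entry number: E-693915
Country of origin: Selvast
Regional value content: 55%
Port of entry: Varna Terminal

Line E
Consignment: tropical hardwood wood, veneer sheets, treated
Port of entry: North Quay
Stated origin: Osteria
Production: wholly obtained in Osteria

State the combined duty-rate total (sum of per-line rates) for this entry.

Line A: bamboo → 16.2; plywood → 16.2.1; planed → 16.2.1.2. Scheduled 14%. Osteria agreement on 16.1.2.3: 16.2.1.2 not covered. → 14%.
Line B: tropical hardwood → 16.1; fibreboard → 16.1.3; planed → 16.1.3.3. Scheduled 4%. No special measure applies. → 4%.
Line C: bamboo → 16.2; plywood → 16.2.1; treated → 16.2.1.1. Scheduled 23%. Osteria agreement on 16.1.2.3: 16.2.1.1 not covered. → 23%.
Line D: tropical hardwood → 16.1; veneer sheets → 16.1.2; rough → 16.1.2.1. Scheduled 7%. Selvast agreement on 16.1: RVC ≥ 45% → 14% available; preference 14% not lower than 7% → no reduction. → 7%.
Line E: tropical hardwood → 16.1; veneer sheets → 16.1.2; treated → 16.1.2.2. Scheduled 4%. Osteria agreement on 16.1.2.3: 16.1.2.2 not covered. → 4%.
Sum: 14% + 4% + 23% + 7% + 4% = 52%.

52%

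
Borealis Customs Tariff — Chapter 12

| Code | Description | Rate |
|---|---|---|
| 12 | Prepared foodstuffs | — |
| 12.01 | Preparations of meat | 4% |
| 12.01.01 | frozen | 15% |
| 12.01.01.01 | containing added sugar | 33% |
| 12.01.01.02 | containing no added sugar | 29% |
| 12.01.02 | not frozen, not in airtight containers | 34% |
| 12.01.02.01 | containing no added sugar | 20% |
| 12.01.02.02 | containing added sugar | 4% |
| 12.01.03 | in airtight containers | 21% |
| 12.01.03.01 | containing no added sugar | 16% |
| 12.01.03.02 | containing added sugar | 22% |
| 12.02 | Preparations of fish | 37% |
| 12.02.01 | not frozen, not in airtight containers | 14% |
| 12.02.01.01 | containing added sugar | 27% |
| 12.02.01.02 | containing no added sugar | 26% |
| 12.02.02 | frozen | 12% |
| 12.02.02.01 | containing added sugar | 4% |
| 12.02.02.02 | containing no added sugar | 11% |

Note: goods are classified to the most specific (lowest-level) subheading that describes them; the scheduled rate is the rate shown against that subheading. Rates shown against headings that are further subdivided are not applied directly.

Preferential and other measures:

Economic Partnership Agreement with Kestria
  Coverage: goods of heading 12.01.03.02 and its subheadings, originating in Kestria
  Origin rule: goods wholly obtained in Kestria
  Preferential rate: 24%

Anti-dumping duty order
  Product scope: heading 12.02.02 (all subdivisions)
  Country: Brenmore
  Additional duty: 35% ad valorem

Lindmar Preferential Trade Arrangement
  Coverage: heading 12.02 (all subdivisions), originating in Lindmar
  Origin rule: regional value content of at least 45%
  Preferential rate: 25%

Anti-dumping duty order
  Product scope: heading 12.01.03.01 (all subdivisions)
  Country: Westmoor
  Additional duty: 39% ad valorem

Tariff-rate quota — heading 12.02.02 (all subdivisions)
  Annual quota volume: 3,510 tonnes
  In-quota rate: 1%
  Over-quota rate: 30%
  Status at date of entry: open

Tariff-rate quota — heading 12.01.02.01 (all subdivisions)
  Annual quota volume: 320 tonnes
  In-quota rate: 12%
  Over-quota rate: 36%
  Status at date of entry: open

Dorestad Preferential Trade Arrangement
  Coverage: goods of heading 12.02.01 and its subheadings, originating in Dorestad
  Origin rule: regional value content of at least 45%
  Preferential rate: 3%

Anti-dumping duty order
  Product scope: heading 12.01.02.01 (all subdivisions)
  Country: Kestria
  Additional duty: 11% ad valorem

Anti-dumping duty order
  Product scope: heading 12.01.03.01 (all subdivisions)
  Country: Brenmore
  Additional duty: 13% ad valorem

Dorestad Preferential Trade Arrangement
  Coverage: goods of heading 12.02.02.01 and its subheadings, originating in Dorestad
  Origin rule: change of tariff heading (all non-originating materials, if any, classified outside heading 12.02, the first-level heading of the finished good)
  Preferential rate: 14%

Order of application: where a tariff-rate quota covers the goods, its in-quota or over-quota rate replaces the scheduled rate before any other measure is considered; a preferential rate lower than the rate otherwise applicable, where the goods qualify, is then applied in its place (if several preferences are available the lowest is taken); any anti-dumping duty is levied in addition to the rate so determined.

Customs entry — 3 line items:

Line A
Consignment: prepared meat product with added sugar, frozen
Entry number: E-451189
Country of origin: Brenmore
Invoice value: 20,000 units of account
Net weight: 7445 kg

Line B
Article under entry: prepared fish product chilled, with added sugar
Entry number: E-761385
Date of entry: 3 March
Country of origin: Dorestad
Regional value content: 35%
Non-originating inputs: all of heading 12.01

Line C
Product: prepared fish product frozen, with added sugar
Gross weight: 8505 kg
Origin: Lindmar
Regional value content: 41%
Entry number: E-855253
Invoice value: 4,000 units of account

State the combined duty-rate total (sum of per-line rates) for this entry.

Line A: prepared meat product → 12.01; frozen → 12.01.01; with added sugar → 12.01.01.01. Scheduled 33%. No special measure applies. → 33%.
Line B: prepared fish product → 12.02; chilled → 12.02.01; with added sugar → 12.02.01.01. Scheduled 27%. Dorestad agreement on 12.02.01: RVC < 45%; Dorestad agreement on 12.02.02.01: 12.02.01.01 not covered. → 27%.
Line C: prepared fish product → 12.02; frozen → 12.02.02; with added sugar → 12.02.02.01. Scheduled 4%. quota on 12.02.02 open → in-quota 1%; Lindmar agreement on 12.02: RVC < 45%. → 1%.
Sum: 33% + 27% + 1% = 61%.

61%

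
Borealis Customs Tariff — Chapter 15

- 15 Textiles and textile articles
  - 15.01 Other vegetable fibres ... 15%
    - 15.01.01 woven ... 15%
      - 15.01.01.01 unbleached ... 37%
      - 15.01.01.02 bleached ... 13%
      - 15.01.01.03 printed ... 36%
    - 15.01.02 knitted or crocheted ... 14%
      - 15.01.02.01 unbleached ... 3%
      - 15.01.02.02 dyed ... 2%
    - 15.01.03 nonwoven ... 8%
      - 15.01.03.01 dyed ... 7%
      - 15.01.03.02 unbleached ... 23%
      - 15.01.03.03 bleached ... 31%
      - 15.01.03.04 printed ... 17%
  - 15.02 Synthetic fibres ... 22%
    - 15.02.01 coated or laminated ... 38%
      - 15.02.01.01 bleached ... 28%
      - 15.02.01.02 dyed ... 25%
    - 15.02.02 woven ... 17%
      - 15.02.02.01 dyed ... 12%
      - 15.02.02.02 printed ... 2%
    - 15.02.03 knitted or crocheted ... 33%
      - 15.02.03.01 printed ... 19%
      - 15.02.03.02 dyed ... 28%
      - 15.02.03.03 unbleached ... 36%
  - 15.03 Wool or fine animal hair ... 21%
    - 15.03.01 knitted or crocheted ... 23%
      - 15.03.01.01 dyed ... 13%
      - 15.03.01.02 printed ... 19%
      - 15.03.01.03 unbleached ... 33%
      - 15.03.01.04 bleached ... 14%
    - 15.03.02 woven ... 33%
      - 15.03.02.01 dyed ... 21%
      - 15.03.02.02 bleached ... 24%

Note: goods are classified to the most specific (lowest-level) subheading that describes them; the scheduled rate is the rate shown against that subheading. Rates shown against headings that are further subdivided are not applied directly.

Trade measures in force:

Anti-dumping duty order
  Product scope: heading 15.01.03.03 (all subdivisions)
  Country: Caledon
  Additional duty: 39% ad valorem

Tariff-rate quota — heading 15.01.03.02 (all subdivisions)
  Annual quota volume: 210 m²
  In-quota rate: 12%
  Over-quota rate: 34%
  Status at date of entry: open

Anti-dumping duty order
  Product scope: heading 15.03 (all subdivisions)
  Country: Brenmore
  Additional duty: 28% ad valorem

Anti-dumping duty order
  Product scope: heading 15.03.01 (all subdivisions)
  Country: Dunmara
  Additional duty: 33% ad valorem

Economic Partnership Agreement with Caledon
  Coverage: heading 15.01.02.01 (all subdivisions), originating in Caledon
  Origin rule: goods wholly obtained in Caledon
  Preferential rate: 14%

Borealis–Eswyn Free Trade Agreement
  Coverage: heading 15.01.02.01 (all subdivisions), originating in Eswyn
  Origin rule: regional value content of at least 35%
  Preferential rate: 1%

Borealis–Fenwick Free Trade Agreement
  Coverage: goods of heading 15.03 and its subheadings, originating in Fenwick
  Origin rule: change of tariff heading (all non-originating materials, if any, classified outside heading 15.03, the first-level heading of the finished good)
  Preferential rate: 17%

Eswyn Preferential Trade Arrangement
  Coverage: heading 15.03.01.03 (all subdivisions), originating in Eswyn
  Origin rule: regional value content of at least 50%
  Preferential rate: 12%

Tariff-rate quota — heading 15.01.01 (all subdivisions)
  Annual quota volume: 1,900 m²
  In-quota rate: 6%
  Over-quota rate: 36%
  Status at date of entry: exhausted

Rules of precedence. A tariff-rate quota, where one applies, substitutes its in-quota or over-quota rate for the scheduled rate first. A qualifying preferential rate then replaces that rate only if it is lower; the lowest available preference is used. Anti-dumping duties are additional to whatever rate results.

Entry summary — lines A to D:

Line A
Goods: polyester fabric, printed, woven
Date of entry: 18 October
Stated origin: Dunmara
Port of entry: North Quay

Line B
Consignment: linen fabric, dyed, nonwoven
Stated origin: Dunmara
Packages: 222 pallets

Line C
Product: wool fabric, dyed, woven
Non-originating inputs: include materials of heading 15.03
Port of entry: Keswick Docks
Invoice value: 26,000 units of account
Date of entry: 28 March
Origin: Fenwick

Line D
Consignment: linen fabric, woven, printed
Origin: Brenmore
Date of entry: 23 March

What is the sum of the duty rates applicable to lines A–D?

Line A: polyester → 15.02; woven → 15.02.02; printed → 15.02.02.02. Scheduled 2%. No special measure applies. → 2%.
Line B: linen → 15.01; nonwoven → 15.01.03; dyed → 15.01.03.01. Scheduled 7%. No special measure applies. → 7%.
Line C: wool → 15.03; woven → 15.03.02; dyed → 15.03.02.01. Scheduled 21%. Fenwick agreement on 15.03: CTH not met. → 21%.
Line D: linen → 15.01; woven → 15.01.01; printed → 15.01.01.03. Scheduled 36%. quota on 15.01.01 exhausted → over-quota 36%. → 36%.
Sum: 2% + 7% + 21% + 36% = 66%.

66%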